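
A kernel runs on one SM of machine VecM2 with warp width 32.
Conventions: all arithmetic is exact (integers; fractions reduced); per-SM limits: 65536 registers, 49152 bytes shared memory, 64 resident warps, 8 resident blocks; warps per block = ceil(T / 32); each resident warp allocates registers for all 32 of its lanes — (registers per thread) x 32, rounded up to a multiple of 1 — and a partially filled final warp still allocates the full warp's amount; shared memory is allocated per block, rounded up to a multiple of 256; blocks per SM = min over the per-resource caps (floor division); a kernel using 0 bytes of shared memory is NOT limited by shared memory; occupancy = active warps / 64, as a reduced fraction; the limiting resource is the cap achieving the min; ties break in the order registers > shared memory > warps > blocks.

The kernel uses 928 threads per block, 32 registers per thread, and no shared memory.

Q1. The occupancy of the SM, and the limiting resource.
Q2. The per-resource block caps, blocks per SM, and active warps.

Answer: occupancy 29/32, limited by registers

registers: 2 blocks
shared memory: no limit (kernel uses none)
warps: 2 blocks
blocks: 8 blocks

Answer: 2 blocks, 58 active warps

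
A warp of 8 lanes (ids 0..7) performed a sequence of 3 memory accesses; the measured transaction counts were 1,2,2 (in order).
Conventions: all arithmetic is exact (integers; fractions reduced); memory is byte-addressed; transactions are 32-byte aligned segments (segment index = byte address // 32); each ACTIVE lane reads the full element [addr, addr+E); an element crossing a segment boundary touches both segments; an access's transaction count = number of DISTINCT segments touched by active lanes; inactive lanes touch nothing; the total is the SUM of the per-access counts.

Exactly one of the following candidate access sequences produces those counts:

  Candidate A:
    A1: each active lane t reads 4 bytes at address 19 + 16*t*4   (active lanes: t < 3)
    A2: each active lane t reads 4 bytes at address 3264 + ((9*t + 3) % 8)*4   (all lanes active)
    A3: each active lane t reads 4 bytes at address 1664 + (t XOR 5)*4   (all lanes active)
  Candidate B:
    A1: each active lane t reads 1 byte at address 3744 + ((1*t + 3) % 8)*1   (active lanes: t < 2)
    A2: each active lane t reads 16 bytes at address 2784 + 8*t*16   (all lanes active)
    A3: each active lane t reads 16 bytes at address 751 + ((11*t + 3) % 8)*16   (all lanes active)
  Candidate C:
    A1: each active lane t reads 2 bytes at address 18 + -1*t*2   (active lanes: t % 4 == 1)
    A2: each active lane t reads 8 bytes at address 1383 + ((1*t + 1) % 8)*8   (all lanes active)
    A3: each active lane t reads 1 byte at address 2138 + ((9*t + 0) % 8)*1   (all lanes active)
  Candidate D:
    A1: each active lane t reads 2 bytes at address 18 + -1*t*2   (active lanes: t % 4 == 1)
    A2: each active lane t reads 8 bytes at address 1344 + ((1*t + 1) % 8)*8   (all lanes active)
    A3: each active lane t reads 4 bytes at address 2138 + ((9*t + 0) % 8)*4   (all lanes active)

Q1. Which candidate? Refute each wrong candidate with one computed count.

A: A1 gives 3 transactions, not 1
B: A2 gives 8 transactions, not 2
C: A2 gives 3 transactions, not 2
D: all counts match (1,2,2)

Answer: D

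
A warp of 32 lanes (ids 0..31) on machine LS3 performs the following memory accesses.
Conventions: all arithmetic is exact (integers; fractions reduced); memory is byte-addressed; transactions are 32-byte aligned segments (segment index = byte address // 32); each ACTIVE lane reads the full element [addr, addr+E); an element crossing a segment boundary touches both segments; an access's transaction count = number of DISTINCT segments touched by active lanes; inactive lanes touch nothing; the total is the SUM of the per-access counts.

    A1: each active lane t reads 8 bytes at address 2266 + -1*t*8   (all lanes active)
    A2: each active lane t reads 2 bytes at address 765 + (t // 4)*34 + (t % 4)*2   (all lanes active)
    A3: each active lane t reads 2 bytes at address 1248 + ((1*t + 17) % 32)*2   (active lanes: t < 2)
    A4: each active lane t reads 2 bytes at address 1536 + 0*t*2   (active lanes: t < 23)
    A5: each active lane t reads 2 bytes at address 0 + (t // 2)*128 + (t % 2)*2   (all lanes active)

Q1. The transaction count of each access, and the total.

A1: 9 transactions
A2: 9 transactions
A3: 1 transaction
A4: 1 transaction
A5: 16 transactions

Answer: 9,9,1,1,16; total 36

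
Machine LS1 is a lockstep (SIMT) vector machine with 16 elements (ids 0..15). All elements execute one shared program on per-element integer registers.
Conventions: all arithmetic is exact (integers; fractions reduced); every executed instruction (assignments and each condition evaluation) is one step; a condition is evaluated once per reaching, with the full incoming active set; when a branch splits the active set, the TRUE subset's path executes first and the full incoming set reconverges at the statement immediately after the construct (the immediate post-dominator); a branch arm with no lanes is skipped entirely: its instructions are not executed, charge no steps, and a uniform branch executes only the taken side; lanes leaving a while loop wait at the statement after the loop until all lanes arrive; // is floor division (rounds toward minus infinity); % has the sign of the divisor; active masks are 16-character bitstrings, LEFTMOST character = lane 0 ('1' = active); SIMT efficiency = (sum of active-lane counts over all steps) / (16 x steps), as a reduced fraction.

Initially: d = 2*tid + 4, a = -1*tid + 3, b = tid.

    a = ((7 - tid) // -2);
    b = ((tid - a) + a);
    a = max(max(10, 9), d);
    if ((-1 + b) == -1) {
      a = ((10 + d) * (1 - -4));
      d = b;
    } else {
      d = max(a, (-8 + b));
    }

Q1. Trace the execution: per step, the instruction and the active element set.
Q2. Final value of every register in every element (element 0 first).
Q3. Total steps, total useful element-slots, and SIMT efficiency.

step 0: a <- ((7 - tid) // -2)       1111111111111111
step 1: b <- ((tid - a) + a)         1111111111111111
step 2: a <- max(max(10, 9), d)      1111111111111111
step 3: eval ((-1 + b) == -1)        1111111111111111
step 4: a <- ((10 + d) * (1 - -4))   1000000000000000
step 5: d <- b                       1000000000000000
step 6: d <- max(a, (-8 + b))        0111111111111111

Answer: 7 steps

d: 0,10,10,10,12,14,16,18,20,22,24,26,28,30,32,34
a: 70,10,10,10,12,14,16,18,20,22,24,26,28,30,32,34
b: 0,1,2,3,4,5,6,7,8,9,10,11,12,13,14,15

steps = 7; useful = 81; efficiency = 81/112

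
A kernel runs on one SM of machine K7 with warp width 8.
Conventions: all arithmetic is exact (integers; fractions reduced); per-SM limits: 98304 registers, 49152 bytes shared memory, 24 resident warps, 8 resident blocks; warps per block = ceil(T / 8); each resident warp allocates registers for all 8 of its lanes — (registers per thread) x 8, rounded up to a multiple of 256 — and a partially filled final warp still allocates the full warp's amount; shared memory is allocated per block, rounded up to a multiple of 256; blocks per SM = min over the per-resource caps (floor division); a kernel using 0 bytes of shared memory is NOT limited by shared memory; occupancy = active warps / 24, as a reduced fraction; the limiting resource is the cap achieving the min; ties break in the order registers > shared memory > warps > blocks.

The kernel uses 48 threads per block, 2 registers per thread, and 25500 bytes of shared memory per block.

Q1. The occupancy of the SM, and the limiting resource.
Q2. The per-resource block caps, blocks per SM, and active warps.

Answer: occupancy 1/4, limited by shared memory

registers: 64 blocks
shared memory: 1 block
warps: 4 blocks
blocks: 8 blocks

Answer: 1 block, 6 active warps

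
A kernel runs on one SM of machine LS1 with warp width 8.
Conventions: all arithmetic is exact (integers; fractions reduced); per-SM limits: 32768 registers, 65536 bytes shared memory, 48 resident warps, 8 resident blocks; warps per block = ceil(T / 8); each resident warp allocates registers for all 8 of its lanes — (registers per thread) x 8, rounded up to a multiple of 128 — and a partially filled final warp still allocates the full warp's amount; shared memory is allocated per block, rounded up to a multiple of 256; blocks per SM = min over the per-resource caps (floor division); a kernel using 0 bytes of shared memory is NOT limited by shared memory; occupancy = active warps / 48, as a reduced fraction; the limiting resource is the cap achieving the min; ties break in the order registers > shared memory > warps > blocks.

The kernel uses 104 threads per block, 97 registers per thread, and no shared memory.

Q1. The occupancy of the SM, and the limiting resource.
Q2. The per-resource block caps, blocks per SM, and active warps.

Answer: occupancy 13/24, limited by registers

registers: 2 blocks
shared memory: no limit (kernel uses none)
warps: 3 blocks
blocks: 8 blocks

Answer: 2 blocks, 26 active warps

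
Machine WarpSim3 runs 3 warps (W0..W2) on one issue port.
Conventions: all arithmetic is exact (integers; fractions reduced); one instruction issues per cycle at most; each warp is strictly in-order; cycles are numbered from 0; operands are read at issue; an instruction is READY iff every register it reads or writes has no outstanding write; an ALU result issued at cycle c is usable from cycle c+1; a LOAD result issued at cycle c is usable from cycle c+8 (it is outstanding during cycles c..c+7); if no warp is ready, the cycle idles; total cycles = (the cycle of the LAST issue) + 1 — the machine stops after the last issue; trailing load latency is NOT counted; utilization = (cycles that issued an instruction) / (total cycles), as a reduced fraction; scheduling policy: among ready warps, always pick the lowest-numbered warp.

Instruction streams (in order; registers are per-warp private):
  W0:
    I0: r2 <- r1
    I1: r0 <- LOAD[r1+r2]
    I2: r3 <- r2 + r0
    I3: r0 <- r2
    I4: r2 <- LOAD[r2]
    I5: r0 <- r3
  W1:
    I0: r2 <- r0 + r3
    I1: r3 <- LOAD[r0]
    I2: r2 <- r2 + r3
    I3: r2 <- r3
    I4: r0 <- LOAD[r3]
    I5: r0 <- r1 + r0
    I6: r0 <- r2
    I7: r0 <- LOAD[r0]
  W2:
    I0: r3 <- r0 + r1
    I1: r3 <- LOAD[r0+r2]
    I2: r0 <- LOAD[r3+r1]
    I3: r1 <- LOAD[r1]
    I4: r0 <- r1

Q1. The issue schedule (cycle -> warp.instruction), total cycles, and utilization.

cycle 0: W0.I0
cycle 1: W0.I1
cycle 2: W1.I0
cycle 3: W1.I1
cycle 4: W2.I0
cycle 5: W2.I1
cycle 6: idle
cycle 7: idle
cycle 8: idle
cycle 9: W0.I2
cycle 10: W0.I3
cycle 11: W0.I4
cycle 12: W0.I5
cycle 13: W1.I2
cycle 14: W1.I3
cycle 15: W1.I4
cycle 16: W2.I2
cycle 17: W2.I3
cycle 18: idle
cycle 19: idle
cycle 20: idle
cycle 21: idle
cycle 22: idle
cycle 23: W1.I5
cycle 24: W1.I6
cycle 25: W1.I7
cycle 26: W2.I4

Answer: 27 cycles, utilization 19/27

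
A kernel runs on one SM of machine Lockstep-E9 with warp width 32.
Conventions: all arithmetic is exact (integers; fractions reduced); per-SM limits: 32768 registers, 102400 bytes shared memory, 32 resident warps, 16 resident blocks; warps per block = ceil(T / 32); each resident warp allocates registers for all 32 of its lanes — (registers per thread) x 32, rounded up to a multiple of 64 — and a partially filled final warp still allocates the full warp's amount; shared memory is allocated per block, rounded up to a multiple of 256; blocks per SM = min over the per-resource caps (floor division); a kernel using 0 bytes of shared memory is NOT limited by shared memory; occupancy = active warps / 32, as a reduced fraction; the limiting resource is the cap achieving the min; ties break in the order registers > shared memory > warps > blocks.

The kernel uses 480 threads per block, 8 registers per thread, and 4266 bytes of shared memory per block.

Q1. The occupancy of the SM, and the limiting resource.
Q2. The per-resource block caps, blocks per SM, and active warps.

Answer: occupancy 15/16, limited by warps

registers: 8 blocks
shared memory: 23 blocks
warps: 2 blocks
blocks: 16 blocks

Answer: 2 blocks, 30 active warps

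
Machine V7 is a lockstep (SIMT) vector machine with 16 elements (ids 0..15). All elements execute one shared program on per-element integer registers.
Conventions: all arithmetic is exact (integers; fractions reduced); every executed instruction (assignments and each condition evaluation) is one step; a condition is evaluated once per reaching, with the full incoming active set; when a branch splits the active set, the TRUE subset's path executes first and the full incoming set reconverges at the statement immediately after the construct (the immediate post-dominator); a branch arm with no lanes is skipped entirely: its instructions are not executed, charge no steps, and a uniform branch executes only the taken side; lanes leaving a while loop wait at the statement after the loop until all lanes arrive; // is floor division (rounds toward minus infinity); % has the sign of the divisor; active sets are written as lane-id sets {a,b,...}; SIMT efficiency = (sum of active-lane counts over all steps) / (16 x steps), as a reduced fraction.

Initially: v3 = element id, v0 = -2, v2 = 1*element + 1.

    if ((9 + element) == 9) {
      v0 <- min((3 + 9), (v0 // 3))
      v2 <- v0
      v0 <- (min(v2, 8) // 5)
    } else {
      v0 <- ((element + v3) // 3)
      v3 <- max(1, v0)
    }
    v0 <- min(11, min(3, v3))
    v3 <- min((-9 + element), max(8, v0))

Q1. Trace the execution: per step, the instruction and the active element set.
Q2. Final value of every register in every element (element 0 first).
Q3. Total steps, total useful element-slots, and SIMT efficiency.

step 0: eval ((9 + element) == 9)    {0,1,2,3,4,5,6,7,8,9,10,11,12,13,14,15}
step 1: v0 <- min((3 + 9), (v0 // 3)) {0}
step 2: v2 <- v0                     {0}
step 3: v0 <- (min(v2, 8) // 5)      {0}
step 4: v0 <- ((element + v3) // 3)  {1,2,3,4,5,6,7,8,9,10,11,12,13,14,15}
step 5: v3 <- max(1, v0)             {1,2,3,4,5,6,7,8,9,10,11,12,13,14,15}
step 6: v0 <- min(11, min(3, v3))    {0,1,2,3,4,5,6,7,8,9,10,11,12,13,14,15}
step 7: v3 <- min((-9 + element), max(8, v0)) {0,1,2,3,4,5,6,7,8,9,10,11,12,13,14,15}

Answer: 8 steps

v3: -9,-8,-7,-6,-5,-4,-3,-2,-1,0,1,2,3,4,5,6
v0: 0,1,1,2,2,3,3,3,3,3,3,3,3,3,3,3
v2: -1,2,3,4,5,6,7,8,9,10,11,12,13,14,15,16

steps = 8; useful = 81; efficiency = 81/128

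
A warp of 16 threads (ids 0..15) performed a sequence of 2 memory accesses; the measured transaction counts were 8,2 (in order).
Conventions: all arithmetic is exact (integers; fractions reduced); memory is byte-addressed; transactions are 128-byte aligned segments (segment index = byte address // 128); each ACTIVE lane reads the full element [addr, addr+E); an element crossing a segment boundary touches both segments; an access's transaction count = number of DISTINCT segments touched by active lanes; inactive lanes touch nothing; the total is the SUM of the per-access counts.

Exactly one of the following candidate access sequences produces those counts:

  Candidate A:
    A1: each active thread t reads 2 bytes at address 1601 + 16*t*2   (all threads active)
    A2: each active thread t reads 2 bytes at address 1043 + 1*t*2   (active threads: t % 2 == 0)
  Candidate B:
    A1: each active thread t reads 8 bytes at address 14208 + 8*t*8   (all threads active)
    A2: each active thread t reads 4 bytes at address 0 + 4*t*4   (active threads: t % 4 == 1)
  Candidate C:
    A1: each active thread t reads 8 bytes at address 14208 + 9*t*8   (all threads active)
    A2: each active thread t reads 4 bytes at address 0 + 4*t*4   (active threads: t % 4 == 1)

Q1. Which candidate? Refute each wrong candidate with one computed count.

A: A1 gives 5 transactions, not 8
C: A1 gives 9 transactions, not 8
B: all counts match (8,2)

Answer: B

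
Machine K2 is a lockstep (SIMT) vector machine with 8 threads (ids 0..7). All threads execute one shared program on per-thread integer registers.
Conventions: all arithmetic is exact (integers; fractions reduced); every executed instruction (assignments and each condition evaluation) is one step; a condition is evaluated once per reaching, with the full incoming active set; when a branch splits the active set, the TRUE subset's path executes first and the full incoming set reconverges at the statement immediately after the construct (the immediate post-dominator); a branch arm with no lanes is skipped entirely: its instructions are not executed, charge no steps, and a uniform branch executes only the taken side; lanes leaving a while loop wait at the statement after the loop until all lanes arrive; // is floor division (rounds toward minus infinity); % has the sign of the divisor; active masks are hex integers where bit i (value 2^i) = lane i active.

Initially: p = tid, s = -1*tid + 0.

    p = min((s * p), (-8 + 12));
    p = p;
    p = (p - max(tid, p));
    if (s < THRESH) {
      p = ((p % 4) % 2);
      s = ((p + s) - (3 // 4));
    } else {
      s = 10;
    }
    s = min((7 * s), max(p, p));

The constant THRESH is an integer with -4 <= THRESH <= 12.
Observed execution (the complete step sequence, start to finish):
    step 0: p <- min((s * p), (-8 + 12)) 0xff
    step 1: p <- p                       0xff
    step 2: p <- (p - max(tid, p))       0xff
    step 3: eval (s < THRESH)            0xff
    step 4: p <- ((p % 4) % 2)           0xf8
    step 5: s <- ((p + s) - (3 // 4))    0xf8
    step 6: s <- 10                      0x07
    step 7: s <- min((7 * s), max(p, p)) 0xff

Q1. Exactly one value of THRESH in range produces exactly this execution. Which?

Answer: THRESH = -2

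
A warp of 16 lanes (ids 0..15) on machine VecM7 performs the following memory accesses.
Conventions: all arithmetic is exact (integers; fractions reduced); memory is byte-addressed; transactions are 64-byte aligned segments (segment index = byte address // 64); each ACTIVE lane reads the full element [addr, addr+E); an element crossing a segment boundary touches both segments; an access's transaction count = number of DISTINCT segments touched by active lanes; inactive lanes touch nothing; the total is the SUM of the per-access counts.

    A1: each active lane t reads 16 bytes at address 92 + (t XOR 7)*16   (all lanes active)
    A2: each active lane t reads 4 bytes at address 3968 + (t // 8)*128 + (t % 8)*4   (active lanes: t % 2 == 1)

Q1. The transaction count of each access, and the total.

A1: 5 transactions
A2: 2 transactions

Answer: 5,2; total 7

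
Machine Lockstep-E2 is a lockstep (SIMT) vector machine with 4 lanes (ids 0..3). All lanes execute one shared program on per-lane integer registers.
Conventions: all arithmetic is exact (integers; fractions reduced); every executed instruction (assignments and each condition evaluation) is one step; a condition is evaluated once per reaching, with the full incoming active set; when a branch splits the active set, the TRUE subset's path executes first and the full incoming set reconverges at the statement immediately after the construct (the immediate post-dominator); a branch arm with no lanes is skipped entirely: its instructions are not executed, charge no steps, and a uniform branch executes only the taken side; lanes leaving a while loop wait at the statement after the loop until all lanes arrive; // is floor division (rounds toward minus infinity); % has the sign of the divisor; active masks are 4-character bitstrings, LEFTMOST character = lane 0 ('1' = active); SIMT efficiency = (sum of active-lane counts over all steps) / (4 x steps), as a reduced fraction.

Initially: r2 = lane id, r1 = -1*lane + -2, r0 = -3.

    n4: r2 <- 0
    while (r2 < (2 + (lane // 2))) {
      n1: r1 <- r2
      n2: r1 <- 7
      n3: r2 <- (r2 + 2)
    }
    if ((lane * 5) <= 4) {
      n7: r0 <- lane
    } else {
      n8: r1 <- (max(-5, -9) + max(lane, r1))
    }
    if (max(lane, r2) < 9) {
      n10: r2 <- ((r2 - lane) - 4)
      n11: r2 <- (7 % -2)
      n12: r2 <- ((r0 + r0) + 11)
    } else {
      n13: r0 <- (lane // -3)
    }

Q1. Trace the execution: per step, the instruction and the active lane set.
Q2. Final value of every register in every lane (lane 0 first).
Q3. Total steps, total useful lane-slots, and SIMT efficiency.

step 0: r2 <- 0                      1111
step 1: eval (r2 < (2 + (lane // 2))) 1111
step 2: r1 <- r2                     1111
step 3: r1 <- 7                      1111
step 4: r2 <- (r2 + 2)               1111
step 5: eval (r2 < (2 + (lane // 2))) 1111
step 6: r1 <- r2                     0011
step 7: r1 <- 7                      0011
step 8: r2 <- (r2 + 2)               0011
step 9: eval (r2 < (2 + (lane // 2))) 0011
step 10: eval ((lane * 5) <= 4)       1111
step 11: r0 <- lane                   1000
step 12: r1 <- (max(-5, -9) + max(lane, r1)) 0111
step 13: eval (max(lane, r2) < 9)     1111
step 14: r2 <- ((r2 - lane) - 4)      1111
step 15: r2 <- (7 % -2)               1111
step 16: r2 <- ((r0 + r0) + 11)       1111

Answer: 17 steps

r2: 11,5,5,5
r1: 7,2,2,2
r0: 0,-3,-3,-3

steps = 17; useful = 56; efficiency = 56/68 = 14/17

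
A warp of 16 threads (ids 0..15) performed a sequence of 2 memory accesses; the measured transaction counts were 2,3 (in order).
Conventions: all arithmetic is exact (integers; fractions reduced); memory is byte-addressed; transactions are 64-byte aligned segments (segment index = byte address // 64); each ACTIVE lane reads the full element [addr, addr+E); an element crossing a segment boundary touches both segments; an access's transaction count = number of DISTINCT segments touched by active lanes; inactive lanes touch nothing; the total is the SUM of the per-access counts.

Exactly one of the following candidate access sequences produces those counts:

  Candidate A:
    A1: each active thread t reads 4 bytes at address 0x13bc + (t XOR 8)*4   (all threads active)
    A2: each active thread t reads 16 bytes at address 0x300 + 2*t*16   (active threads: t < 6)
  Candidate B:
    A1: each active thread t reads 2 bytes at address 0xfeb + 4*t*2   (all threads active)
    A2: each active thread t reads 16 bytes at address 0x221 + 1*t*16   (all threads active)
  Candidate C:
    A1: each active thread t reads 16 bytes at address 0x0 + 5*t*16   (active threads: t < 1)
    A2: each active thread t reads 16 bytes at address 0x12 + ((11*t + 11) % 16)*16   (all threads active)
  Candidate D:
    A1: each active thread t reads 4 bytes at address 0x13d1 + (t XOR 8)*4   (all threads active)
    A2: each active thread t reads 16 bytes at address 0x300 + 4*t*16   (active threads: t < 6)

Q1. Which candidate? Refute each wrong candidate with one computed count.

B: A1 gives 3 transactions, not 2
C: A1 gives 1 transaction, not 2
D: A2 gives 6 transactions, not 3
A: all counts match (2,3)

Answer: A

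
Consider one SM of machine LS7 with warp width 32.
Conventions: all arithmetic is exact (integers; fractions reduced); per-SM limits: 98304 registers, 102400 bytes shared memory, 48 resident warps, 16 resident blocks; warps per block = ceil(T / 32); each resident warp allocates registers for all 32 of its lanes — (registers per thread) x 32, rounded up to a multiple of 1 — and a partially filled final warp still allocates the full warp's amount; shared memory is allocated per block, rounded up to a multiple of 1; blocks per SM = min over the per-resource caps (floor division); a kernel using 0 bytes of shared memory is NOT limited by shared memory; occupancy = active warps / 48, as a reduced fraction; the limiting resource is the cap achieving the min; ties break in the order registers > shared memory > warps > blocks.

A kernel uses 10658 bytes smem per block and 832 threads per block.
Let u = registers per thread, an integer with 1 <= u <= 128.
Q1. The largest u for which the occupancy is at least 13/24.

Answer: u = 118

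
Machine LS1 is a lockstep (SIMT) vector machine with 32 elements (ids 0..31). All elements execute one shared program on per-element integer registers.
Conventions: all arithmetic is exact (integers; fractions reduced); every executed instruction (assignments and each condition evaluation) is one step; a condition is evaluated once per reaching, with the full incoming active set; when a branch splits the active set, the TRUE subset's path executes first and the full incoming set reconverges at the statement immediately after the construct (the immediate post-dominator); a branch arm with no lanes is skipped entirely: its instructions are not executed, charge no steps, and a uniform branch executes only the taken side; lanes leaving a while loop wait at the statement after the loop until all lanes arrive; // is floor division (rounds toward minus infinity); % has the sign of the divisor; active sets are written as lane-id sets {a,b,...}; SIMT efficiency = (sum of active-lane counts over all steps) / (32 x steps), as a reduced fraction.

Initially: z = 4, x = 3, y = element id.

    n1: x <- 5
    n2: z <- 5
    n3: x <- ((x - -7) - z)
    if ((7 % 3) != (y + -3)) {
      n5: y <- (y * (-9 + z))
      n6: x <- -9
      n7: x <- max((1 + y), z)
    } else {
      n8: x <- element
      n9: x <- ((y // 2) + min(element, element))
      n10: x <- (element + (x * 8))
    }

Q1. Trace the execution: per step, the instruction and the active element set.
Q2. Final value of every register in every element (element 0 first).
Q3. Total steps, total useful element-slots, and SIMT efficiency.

step 0: x <- 5                       {0,1,2,3,4,5,6,7,8,9,10,11,12,13,14,15,16,17,18,19,20,21,22,23,24,25,26,27,28,29,30,31}
step 1: z <- 5                       {0,1,2,3,4,5,6,7,8,9,10,11,12,13,14,15,16,17,18,19,20,21,22,23,24,25,26,27,28,29,30,31}
step 2: x <- ((x - -7) - z)          {0,1,2,3,4,5,6,7,8,9,10,11,12,13,14,15,16,17,18,19,20,21,22,23,24,25,26,27,28,29,30,31}
step 3: eval ((7 % 3) != (y + -3))   {0,1,2,3,4,5,6,7,8,9,10,11,12,13,14,15,16,17,18,19,20,21,22,23,24,25,26,27,28,29,30,31}
step 4: y <- (y * (-9 + z))          {0,1,2,3,5,6,7,8,9,10,11,12,13,14,15,16,17,18,19,20,21,22,23,24,25,26,27,28,29,30,31}
step 5: x <- -9                      {0,1,2,3,5,6,7,8,9,10,11,12,13,14,15,16,17,18,19,20,21,22,23,24,25,26,27,28,29,30,31}
step 6: x <- max((1 + y), z)         {0,1,2,3,5,6,7,8,9,10,11,12,13,14,15,16,17,18,19,20,21,22,23,24,25,26,27,28,29,30,31}
step 7: x <- element                 {4}
step 8: x <- ((y // 2) + min(element, element)) {4}
step 9: x <- (element + (x * 8))     {4}

Answer: 10 steps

z: 5,5,5,5,5,5,5,5,5,5,5,5,5,5,5,5,5,5,5,5,5,5,5,5,5,5,5,5,5,5,5,5
x: 5,5,5,5,52,5,5,5,5,5,5,5,5,5,5,5,5,5,5,5,5,5,5,5,5,5,5,5,5,5,5,5
y: 0,-4,-8,-12,4,-20,-24,-28,-32,-36,-40,-44,-48,-52,-56,-60,-64,-68,-72,-76,-80,-84,-88,-92,-96,-100,-104,-108,-112,-116,-120,-124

steps = 10; useful = 224; efficiency = 224/320 = 7/10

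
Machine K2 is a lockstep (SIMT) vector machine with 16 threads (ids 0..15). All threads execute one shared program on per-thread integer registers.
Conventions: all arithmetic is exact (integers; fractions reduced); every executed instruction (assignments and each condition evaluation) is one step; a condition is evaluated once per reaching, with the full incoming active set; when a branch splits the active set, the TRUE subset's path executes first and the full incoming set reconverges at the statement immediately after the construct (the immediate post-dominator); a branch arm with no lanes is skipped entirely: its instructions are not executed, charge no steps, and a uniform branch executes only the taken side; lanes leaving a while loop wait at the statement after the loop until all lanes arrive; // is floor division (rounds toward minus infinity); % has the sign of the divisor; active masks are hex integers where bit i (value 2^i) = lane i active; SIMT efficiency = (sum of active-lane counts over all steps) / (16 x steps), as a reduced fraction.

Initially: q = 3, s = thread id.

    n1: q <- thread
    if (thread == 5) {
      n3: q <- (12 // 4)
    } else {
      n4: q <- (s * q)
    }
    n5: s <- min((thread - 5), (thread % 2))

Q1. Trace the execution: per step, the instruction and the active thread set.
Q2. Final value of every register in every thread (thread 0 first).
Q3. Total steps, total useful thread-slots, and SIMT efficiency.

step 0: q <- thread                  0xffff
step 1: eval (thread == 5)           0xffff
step 2: q <- (12 // 4)               0x0020
step 3: q <- (s * q)                 0xffdf
step 4: s <- min((thread - 5), (thread % 2)) 0xffff

Answer: 5 steps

q: 0,1,4,9,16,3,36,49,64,81,100,121,144,169,196,225
s: -5,-4,-3,-2,-1,0,0,1,0,1,0,1,0,1,0,1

steps = 5; useful = 64; efficiency = 64/80 = 4/5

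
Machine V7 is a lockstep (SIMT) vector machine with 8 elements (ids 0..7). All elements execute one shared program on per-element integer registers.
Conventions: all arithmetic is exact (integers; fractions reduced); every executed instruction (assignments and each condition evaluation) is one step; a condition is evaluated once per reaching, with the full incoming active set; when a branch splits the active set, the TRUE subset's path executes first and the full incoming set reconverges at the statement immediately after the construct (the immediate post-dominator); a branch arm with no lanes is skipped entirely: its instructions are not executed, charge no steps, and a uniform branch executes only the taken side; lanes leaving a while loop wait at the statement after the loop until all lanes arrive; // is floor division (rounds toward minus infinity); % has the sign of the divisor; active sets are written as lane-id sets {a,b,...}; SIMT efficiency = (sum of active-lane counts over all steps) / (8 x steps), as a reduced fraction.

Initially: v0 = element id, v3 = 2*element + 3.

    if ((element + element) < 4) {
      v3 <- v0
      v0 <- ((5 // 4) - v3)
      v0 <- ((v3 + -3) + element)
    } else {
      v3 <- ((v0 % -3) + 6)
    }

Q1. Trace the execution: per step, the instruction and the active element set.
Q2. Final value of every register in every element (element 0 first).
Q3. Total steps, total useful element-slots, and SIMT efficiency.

step 0: eval ((element + element) < 4) {0,1,2,3,4,5,6,7}
step 1: v3 <- v0                     {0,1}
step 2: v0 <- ((5 // 4) - v3)        {0,1}
step 3: v0 <- ((v3 + -3) + element)  {0,1}
step 4: v3 <- ((v0 % -3) + 6)        {2,3,4,5,6,7}

Answer: 5 steps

v0: -3,-1,2,3,4,5,6,7
v3: 0,1,5,6,4,5,6,4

steps = 5; useful = 20; efficiency = 20/40 = 1/2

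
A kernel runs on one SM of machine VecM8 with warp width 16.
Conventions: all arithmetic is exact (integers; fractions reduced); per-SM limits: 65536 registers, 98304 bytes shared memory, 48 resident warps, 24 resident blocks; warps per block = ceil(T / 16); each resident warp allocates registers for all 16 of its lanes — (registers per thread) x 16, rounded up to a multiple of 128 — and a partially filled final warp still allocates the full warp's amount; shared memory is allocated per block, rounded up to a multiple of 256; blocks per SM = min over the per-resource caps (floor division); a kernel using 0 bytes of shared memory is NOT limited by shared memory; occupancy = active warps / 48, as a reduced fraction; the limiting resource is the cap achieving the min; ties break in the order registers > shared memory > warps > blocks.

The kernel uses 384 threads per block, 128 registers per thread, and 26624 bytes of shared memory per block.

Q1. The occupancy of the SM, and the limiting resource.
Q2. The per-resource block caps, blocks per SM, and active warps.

Answer: occupancy 1/2, limited by registers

registers: 1 block
shared memory: 3 blocks
warps: 2 blocks
blocks: 24 blocks

Answer: 1 block, 24 active warps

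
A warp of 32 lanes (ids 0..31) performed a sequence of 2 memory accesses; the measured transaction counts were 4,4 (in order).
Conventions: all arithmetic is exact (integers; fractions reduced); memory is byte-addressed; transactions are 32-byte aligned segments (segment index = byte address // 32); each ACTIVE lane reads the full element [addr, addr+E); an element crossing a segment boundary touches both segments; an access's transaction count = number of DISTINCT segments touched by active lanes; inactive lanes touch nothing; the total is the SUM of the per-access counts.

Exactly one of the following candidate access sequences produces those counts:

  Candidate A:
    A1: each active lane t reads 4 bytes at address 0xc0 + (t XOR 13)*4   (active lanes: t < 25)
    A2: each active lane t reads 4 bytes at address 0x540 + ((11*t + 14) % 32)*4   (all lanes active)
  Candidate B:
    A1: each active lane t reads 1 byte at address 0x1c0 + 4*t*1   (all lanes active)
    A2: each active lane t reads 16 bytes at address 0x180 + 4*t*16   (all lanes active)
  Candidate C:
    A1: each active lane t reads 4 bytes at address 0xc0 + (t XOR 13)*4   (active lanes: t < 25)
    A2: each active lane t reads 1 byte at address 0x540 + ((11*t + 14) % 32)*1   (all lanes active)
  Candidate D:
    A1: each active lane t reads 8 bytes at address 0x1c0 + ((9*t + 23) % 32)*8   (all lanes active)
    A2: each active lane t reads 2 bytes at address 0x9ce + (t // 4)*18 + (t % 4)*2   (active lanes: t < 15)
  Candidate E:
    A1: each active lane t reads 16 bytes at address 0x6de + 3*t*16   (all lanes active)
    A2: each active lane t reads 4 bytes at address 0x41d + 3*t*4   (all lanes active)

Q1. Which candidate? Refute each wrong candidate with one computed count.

B: A2 gives 32 transactions, not 4
C: A2 gives 1 transaction, not 4
D: A1 gives 8 transactions, not 4
E: A1 gives 48 transactions, not 4
A: all counts match (4,4)

Answer: A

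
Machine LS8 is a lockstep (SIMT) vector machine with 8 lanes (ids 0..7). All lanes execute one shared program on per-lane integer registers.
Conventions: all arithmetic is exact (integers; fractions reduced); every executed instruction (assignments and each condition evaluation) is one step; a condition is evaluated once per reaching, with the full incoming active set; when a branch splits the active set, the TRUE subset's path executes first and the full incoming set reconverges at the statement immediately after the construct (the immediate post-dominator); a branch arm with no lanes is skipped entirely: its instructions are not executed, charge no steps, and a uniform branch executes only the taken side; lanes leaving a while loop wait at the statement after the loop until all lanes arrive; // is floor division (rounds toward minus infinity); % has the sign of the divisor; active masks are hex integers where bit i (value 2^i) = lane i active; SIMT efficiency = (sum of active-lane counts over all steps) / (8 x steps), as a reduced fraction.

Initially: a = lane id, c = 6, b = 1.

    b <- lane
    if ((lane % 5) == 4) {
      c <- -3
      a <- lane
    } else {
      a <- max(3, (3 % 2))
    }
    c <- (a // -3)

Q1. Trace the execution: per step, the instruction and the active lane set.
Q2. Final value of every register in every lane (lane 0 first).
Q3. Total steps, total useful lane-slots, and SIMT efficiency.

step 0: b <- lane                    0xff
step 1: eval ((lane % 5) == 4)       0xff
step 2: c <- -3                      0x10
step 3: a <- lane                    0x10
step 4: a <- max(3, (3 % 2))         0xef
step 5: c <- (a // -3)               0xff

Answer: 6 steps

a: 3,3,3,3,4,3,3,3
c: -1,-1,-1,-1,-2,-1,-1,-1
b: 0,1,2,3,4,5,6,7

steps = 6; useful = 33; efficiency = 33/48 = 11/16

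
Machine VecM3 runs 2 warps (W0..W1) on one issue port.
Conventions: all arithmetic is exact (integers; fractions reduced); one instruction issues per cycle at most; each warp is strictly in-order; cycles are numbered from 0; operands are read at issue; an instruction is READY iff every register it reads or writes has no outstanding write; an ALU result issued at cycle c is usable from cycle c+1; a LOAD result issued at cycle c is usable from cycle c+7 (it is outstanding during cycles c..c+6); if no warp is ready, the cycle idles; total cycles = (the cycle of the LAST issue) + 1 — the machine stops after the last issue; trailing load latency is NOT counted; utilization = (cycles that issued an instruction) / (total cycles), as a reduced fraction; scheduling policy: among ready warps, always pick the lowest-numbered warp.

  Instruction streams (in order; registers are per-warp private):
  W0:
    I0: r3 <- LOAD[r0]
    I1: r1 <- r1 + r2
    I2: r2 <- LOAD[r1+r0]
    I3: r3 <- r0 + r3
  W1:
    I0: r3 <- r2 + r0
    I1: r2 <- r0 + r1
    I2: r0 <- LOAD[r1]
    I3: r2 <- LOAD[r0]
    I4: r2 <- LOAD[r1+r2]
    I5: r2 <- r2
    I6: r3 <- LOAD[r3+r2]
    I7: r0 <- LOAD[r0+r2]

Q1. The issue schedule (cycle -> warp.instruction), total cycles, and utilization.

cycle 0: W0.I0
cycle 1: W0.I1
cycle 2: W0.I2
cycle 3: W1.I0
cycle 4: W1.I1
cycle 5: W1.I2
cycle 6: idle
cycle 7: W0.I3
cycle 8: idle
cycle 9: idle
cycle 10: idle
cycle 11: idle
cycle 12: W1.I3
cycle 13: idle
cycle 14: idle
cycle 15: idle
cycle 16: idle
cycle 17: idle
cycle 18: idle
cycle 19: W1.I4
cycle 20: idle
cycle 21: idle
cycle 22: idle
cycle 23: idle
cycle 24: idle
cycle 25: idle
cycle 26: W1.I5
cycle 27: W1.I6
cycle 28: W1.I7

Answer: 29 cycles, utilization 12/29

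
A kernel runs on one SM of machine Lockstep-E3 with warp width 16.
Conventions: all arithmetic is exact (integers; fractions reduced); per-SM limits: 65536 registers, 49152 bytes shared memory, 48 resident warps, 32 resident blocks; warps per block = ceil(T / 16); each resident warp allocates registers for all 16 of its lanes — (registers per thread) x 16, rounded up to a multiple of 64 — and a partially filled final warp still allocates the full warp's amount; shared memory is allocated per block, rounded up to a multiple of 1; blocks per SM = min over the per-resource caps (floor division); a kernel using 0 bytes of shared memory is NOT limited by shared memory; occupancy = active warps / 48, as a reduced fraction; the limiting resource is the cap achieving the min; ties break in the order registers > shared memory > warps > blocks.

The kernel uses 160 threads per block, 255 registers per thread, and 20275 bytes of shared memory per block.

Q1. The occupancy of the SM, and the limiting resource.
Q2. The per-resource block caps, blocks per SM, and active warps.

Answer: occupancy 5/24, limited by registers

registers: 1 block
shared memory: 2 blocks
warps: 4 blocks
blocks: 32 blocks

Answer: 1 block, 10 active warps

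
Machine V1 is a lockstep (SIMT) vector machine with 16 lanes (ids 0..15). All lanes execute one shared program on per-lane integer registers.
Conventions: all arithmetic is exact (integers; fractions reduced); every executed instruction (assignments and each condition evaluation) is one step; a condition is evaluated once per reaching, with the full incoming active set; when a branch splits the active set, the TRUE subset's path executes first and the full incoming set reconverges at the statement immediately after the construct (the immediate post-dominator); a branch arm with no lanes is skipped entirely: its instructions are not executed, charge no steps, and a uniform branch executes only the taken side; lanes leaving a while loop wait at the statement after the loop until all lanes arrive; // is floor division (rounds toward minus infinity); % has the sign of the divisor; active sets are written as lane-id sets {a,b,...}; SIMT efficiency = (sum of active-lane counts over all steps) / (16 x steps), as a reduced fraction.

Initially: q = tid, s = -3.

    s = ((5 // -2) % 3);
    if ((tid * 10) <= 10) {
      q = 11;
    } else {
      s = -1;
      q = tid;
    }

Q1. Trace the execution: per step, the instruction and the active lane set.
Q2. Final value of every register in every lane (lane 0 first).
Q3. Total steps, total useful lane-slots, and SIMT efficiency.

step 0: s <- ((5 // -2) % 3)         {0,1,2,3,4,5,6,7,8,9,10,11,12,13,14,15}
step 1: eval ((tid * 10) <= 10)      {0,1,2,3,4,5,6,7,8,9,10,11,12,13,14,15}
step 2: q <- 11                      {0,1}
step 3: s <- -1                      {2,3,4,5,6,7,8,9,10,11,12,13,14,15}
step 4: q <- tid                     {2,3,4,5,6,7,8,9,10,11,12,13,14,15}

Answer: 5 steps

q: 11,11,2,3,4,5,6,7,8,9,10,11,12,13,14,15
s: 0,0,-1,-1,-1,-1,-1,-1,-1,-1,-1,-1,-1,-1,-1,-1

steps = 5; useful = 62; efficiency = 62/80 = 31/40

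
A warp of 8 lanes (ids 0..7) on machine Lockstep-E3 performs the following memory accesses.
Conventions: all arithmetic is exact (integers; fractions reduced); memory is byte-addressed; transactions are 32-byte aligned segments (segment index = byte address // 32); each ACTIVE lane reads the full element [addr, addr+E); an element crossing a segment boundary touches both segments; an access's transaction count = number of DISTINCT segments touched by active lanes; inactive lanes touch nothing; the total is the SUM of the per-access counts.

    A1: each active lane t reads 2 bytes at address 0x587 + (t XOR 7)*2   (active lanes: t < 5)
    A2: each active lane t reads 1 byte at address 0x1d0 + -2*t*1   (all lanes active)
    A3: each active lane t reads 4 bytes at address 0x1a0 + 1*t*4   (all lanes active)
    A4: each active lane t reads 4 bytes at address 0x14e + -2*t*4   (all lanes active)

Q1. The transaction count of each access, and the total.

A1: 1 transaction
A2: 1 transaction
A3: 1 transaction
A4: 3 transactions

Answer: 1,1,1,3; total 6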